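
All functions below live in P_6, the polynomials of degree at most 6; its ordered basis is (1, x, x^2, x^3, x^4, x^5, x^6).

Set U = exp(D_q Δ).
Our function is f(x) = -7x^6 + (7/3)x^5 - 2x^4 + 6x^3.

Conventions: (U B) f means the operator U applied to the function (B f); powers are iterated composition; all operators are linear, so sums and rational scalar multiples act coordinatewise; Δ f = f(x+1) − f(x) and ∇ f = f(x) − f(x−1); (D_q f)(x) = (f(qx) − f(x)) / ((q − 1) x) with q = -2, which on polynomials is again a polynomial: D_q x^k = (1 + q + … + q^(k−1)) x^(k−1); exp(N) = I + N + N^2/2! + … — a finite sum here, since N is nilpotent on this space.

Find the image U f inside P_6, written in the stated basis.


the result is g(x) = -7x^6 + (7/3)x^5 - 464x^4 + (1418/3)x^3 - 3146x^2 + (2285/3)x - 7399/3

order-1 term: -462x^4 + (1400/3)x^3 - 374x^2 + (227/3)x - 61/3
order-2 term: -2772x^2 + 686x - 598
order-3 term: -1848
the series for exp(D_q Δ) f terminates at order 3
exp(D_q Δ) f = -7x^6 + (7/3)x^5 - 464x^4 + (1418/3)x^3 - 3146x^2 + (2285/3)x - 7399/3


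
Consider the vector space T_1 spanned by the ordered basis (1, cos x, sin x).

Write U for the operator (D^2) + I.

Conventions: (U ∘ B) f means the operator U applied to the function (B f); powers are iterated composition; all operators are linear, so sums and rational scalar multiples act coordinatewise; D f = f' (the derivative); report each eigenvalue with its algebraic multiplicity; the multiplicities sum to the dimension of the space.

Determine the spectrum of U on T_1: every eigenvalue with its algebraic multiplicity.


image of 1: 1
image of cos x: 0
image of sin x: 0
the matrix is diagonal; its diagonal is (1, 0, 0)
for a triangular matrix the eigenvalues are the diagonal entries, with algebraic multiplicity their repetition count

λ = 0 (multiplicity 2), λ = 1 (multiplicity 1)


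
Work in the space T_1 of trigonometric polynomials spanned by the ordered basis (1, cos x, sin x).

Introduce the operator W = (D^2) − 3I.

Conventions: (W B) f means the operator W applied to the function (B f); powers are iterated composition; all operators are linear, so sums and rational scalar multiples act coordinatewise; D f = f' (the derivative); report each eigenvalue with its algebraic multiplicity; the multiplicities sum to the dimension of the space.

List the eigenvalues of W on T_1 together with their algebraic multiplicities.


image of 1: -3
image of cos x: -4cos x
image of sin x: -4sin x
the matrix is diagonal; its diagonal is (-3, -4, -4)
for a triangular matrix the eigenvalues are the diagonal entries, with algebraic multiplicity their repetition count

λ = -4 (multiplicity 2), λ = -3 (multiplicity 1)


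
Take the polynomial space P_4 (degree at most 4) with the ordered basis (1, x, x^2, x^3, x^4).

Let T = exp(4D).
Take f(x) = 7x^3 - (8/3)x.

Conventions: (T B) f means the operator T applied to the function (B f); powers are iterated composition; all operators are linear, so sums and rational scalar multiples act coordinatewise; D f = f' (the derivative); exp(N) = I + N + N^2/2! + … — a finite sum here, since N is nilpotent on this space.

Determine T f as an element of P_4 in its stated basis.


g(x) = 7x^3 + 84x^2 + (1000/3)x + 1312/3

order-1 term: 84x^2 - 32/3
order-2 term: 336x
order-3 term: 448
the series for exp(4D) f terminates at order 3
exp(4D) f = 7x^3 + 84x^2 + (1000/3)x + 1312/3


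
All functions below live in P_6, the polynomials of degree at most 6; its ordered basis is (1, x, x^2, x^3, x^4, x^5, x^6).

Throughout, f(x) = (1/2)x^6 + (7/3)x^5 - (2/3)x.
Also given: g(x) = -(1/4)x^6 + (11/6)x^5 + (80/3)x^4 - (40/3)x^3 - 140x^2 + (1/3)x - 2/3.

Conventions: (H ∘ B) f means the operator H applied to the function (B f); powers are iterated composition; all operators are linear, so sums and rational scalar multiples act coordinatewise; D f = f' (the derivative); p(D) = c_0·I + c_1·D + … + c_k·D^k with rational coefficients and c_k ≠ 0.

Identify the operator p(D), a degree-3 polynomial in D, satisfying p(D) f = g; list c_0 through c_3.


D^0 f = (1/2)x^6 + (7/3)x^5 - (2/3)x
D^1 f = 3x^5 + (35/3)x^4 - 2/3
D^2 f = 15x^4 + (140/3)x^3
D^3 f = 60x^3 + 140x^2
matching coefficients of g against c_0 f + c_1 Df + … from the top degree down determines the c_i
solution: c_0 = -1/2, c_1 = 1, c_2 = 1, c_3 = -1

c_0 = -1/2, c_1 = 1, c_2 = 1, c_3 = -1


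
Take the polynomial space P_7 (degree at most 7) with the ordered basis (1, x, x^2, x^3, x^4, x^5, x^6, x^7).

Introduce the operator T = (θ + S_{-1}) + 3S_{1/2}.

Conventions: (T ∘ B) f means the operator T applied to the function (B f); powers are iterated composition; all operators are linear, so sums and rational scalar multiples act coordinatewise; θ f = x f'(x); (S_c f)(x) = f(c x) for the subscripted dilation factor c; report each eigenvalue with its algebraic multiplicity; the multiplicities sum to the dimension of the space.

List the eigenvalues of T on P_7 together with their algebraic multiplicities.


image of 1: 4
image of x: (3/2)x
image of x^2: (15/4)x^2
image of x^3: (19/8)x^3
image of x^4: (83/16)x^4
image of x^5: (131/32)x^5
image of x^6: (451/64)x^6
image of x^7: (771/128)x^7
the matrix is upper triangular; its diagonal is (4, 3/2, 15/4, 19/8, 83/16, 131/32, 451/64, 771/128)
for a triangular matrix the eigenvalues are the diagonal entries, with algebraic multiplicity their repetition count

λ = 3/2 (multiplicity 1), λ = 19/8 (multiplicity 1), λ = 15/4 (multiplicity 1), λ = 4 (multiplicity 1), λ = 131/32 (multiplicity 1), λ = 83/16 (multiplicity 1), λ = 771/128 (multiplicity 1), λ = 451/64 (multiplicity 1)


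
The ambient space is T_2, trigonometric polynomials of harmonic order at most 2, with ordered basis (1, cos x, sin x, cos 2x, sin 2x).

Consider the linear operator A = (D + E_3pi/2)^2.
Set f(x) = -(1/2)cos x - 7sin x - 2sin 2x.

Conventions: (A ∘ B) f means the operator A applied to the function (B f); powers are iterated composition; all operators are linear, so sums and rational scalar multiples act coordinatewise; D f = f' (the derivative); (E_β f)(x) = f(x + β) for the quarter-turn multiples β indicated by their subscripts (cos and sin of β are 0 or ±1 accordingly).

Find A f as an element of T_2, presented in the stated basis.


D f = -7cos x + (1/2)sin x - 4cos 2x
E_3pi/2 f = 7cos x - (1/2)sin x + 2sin 2x
(D + E_3pi/2) f = -4cos 2x + 2sin 2x
D (D + E_3pi/2) f = 4cos 2x + 8sin 2x
E_3pi/2 (D + E_3pi/2) f = 4cos 2x - 2sin 2x
(D + E_3pi/2) (D + E_3pi/2) f = 8cos 2x + 6sin 2x

g(x) = 8cos 2x + 6sin 2x


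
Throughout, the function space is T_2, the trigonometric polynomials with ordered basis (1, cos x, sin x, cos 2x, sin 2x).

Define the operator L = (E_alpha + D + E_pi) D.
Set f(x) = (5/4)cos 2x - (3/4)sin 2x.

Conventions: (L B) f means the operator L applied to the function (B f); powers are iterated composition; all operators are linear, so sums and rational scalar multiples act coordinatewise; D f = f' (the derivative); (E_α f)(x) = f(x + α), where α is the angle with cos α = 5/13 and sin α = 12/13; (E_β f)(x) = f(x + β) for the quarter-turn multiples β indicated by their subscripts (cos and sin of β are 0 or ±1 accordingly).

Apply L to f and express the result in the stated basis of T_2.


g(x) = -(1220/169)cos 2x + (562/169)sin 2x

D f = -(3/2)cos 2x - (5/2)sin 2x
E_alpha D f = -(243/338)cos 2x + (955/338)sin 2x
D D f = -5cos 2x + 3sin 2x
E_pi D f = -(3/2)cos 2x - (5/2)sin 2x
(E_alpha + D + E_pi) D f = -(1220/169)cos 2x + (562/169)sin 2x


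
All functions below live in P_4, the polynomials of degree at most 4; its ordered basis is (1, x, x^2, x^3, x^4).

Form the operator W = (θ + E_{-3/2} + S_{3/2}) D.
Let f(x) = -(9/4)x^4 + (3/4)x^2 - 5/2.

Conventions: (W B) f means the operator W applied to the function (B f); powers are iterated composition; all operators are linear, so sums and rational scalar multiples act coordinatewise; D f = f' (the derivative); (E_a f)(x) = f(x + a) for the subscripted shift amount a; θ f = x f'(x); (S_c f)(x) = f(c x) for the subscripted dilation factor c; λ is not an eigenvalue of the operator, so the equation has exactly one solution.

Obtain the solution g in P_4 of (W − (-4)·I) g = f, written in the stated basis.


g(x) = -(9/16)x^4 + (531/128)x^3 - (38253/2048)x^2 + (375339/8192)x - 760897/16384

write g with unknown coordinates in the stated basis and equate coefficients in (W − (-4)·I) g = f
solving from the highest basis element down gives g = -(9/16)x^4 + (531/128)x^3 - (38253/2048)x^2 + (375339/8192)x - 760897/16384
check: W g = -(531/32)x^3 + (38637/512)x^2 - (375339/2048)x + 750657/4096
so W g − (-4)·g = -(9/4)x^4 + (3/4)x^2 - 5/2 = f ✓


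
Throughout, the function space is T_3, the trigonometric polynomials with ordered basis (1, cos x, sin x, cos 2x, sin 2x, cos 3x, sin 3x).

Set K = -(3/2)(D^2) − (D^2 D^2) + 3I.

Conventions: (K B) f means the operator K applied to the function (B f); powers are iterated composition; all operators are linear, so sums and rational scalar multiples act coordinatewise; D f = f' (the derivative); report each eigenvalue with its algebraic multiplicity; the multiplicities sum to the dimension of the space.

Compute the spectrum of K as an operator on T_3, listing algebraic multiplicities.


λ = -129/2 (multiplicity 2), λ = -7 (multiplicity 2), λ = 3 (multiplicity 1), λ = 7/2 (multiplicity 2)

image of 1: 3
image of cos x: (7/2)cos x
image of sin x: (7/2)sin x
image of cos 2x: -7cos 2x
image of sin 2x: -7sin 2x
image of cos 3x: -(129/2)cos 3x
image of sin 3x: -(129/2)sin 3x
the matrix is diagonal; its diagonal is (3, 7/2, 7/2, -7, -7, -129/2, -129/2)
for a triangular matrix the eigenvalues are the diagonal entries, with algebraic multiplicity their repetition count


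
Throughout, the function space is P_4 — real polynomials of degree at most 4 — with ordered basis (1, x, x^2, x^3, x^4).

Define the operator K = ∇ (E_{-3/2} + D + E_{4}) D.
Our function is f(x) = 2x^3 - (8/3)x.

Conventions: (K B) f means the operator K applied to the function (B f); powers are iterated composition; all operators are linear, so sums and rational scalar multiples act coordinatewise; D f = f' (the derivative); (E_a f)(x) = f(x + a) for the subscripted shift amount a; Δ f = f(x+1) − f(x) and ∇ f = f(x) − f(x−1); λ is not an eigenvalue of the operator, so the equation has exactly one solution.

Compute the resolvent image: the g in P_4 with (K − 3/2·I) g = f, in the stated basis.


the image equals g(x) = -(4/3)x^3 - (80/9)x - 40/3

write g with unknown coordinates in the stated basis and equate coefficients in (K − 3/2·I) g = f
solving from the highest basis element down gives g = -(4/3)x^3 - (80/9)x - 40/3
check: K g = -16x - 20
so K g − 3/2·g = 2x^3 - (8/3)x = f ✓


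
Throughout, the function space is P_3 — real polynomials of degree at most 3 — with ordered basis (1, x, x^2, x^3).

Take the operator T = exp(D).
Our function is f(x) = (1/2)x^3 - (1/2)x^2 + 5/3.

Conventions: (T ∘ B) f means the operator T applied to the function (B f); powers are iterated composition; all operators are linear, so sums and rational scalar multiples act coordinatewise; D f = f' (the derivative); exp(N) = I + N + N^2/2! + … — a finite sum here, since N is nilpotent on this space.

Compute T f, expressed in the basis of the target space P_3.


order-1 term: (3/2)x^2 - x
order-2 term: (3/2)x - 1/2
order-3 term: 1/2
the series for exp(D) f terminates at order 3
exp(D) f = (1/2)x^3 + x^2 + (1/2)x + 5/3

the image equals g(x) = (1/2)x^3 + x^2 + (1/2)x + 5/3


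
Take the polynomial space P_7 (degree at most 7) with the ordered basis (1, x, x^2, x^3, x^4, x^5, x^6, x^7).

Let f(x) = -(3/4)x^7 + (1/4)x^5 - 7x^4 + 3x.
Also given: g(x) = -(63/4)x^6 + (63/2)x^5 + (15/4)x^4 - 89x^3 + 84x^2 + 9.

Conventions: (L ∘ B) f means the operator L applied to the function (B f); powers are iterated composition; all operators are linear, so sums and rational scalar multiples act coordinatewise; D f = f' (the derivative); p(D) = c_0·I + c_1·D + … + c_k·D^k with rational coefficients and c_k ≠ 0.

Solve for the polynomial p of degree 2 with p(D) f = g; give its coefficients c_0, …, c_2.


D^0 f = -(3/4)x^7 + (1/4)x^5 - 7x^4 + 3x
D^1 f = -(21/4)x^6 + (5/4)x^4 - 28x^3 + 3
D^2 f = -(63/2)x^5 + 5x^3 - 84x^2
matching coefficients of g against c_0 f + c_1 Df + … from the top degree down determines the c_i
solution: c_0 = 0, c_1 = 3, c_2 = -1

p(D) = 3·D − D^2, i.e. c_0 = 0, c_1 = 3, c_2 = -1


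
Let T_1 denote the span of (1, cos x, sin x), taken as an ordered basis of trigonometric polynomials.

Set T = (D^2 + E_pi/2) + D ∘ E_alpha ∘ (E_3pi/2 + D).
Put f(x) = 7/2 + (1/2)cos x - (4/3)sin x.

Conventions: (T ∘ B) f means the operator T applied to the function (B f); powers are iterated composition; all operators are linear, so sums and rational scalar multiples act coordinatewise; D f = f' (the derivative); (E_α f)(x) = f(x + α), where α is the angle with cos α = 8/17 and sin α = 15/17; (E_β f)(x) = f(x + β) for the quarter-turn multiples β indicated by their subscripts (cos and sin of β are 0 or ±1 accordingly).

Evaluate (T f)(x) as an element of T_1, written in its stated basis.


g(x) = 7/2 - (11/6)cos x + (5/6)sin x

D f = -(4/3)cos x - (1/2)sin x
D D f = -(1/2)cos x + (4/3)sin x
E_pi/2 f = 7/2 - (4/3)cos x - (1/2)sin x
(D^2 + E_pi/2) f = 7/2 - (11/6)cos x + (5/6)sin x
E_3pi/2 f = 7/2 + (4/3)cos x + (1/2)sin x
D f = -(4/3)cos x - (1/2)sin x
(E_3pi/2 + D) f = 7/2
E_alpha (E_3pi/2 + D) f = 7/2
D E_alpha (E_3pi/2 + D) f = 0
((D^2 + E_pi/2) + D ∘ E_alpha ∘ (E_3pi/2 + D)) f = 7/2 - (11/6)cos x + (5/6)sin x


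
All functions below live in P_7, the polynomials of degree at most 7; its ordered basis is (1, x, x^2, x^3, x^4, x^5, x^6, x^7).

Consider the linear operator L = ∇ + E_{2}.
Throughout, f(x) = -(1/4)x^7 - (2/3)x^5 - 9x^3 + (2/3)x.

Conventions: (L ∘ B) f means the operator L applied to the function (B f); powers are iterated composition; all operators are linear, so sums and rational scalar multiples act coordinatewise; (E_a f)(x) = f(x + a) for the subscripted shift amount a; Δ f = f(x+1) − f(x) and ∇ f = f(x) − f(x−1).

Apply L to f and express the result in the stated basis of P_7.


the image equals g(x) = -(1/4)x^7 - (21/4)x^6 - (197/12)x^5 - (355/4)x^4 - (641/4)x^3 - (1257/4)x^2 - (2887/12)x - 533/4

∇ f = -(7/4)x^6 + (21/4)x^5 - (145/12)x^4 + (185/12)x^3 - (467/12)x^2 + (385/12)x - 37/4
E_{2} f = -(1/4)x^7 - (7/2)x^6 - (65/3)x^5 - (230/3)x^4 - (527/3)x^3 - (826/3)x^2 - (818/3)x - 124
(∇ + E_{2}) f = -(1/4)x^7 - (21/4)x^6 - (197/12)x^5 - (355/4)x^4 - (641/4)x^3 - (1257/4)x^2 - (2887/12)x - 533/4


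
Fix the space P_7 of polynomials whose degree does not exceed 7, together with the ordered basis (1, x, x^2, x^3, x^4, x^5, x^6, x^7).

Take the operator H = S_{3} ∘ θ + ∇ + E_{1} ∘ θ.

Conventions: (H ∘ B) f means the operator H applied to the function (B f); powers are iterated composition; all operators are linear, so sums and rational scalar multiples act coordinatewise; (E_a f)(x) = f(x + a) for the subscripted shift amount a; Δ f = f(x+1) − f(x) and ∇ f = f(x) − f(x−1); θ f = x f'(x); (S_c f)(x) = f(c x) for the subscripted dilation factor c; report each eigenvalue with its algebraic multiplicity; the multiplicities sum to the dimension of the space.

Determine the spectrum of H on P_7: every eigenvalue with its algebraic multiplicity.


λ = 0 (multiplicity 1), λ = 4 (multiplicity 1), λ = 20 (multiplicity 1), λ = 84 (multiplicity 1), λ = 328 (multiplicity 1), λ = 1220 (multiplicity 1), λ = 4380 (multiplicity 1), λ = 15316 (multiplicity 1)

image of 1: 0
image of x: 4x + 2
image of x^2: 20x^2 + 6x + 1
image of x^3: 84x^3 + 12x^2 + 6x + 4
image of x^4: 328x^4 + 20x^3 + 18x^2 + 20x + 3
image of x^5: 1220x^5 + 30x^4 + 40x^3 + 60x^2 + 20x + 6
image of x^6: 4380x^6 + 42x^5 + 75x^4 + 140x^3 + 75x^2 + 42x + 5
image of x^7: 15316x^7 + 56x^6 + 126x^5 + 280x^4 + 210x^3 + 168x^2 + 42x + 8
the matrix is upper triangular; its diagonal is (0, 4, 20, 84, 328, 1220, 4380, 15316)
for a triangular matrix the eigenvalues are the diagonal entries, with algebraic multiplicity their repetition count


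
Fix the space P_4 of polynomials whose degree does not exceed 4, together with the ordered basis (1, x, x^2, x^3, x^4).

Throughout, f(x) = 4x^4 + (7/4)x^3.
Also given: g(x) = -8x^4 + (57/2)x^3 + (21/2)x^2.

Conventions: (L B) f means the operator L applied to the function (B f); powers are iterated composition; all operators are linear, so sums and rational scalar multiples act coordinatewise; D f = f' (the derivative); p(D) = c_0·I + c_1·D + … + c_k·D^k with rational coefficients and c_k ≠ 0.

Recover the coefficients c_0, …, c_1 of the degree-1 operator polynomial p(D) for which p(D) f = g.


D^0 f = 4x^4 + (7/4)x^3
D^1 f = 16x^3 + (21/4)x^2
matching coefficients of g against c_0 f + c_1 Df + … from the top degree down determines the c_i
solution: c_0 = -2, c_1 = 2

p(D) = -2·I + 2·D, i.e. c_0 = -2, c_1 = 2


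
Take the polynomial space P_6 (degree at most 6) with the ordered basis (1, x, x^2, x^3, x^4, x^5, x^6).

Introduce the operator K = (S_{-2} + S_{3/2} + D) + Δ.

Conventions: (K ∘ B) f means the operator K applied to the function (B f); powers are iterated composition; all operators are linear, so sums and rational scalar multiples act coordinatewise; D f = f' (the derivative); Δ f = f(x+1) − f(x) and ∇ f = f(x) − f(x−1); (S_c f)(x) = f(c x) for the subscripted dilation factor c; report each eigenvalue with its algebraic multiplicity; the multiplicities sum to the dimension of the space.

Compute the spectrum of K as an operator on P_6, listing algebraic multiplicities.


image of 1: 2
image of x: -(1/2)x + 2
image of x^2: (25/4)x^2 + 4x + 1
image of x^3: -(37/8)x^3 + 6x^2 + 3x + 1
image of x^4: (337/16)x^4 + 8x^3 + 6x^2 + 4x + 1
image of x^5: -(781/32)x^5 + 10x^4 + 10x^3 + 10x^2 + 5x + 1
image of x^6: (4825/64)x^6 + 12x^5 + 15x^4 + 20x^3 + 15x^2 + 6x + 1
the matrix is upper triangular; its diagonal is (2, -1/2, 25/4, -37/8, 337/16, -781/32, 4825/64)
for a triangular matrix the eigenvalues are the diagonal entries, with algebraic multiplicity their repetition count

λ = -781/32 (multiplicity 1), λ = -37/8 (multiplicity 1), λ = -1/2 (multiplicity 1), λ = 2 (multiplicity 1), λ = 25/4 (multiplicity 1), λ = 337/16 (multiplicity 1), λ = 4825/64 (multiplicity 1)


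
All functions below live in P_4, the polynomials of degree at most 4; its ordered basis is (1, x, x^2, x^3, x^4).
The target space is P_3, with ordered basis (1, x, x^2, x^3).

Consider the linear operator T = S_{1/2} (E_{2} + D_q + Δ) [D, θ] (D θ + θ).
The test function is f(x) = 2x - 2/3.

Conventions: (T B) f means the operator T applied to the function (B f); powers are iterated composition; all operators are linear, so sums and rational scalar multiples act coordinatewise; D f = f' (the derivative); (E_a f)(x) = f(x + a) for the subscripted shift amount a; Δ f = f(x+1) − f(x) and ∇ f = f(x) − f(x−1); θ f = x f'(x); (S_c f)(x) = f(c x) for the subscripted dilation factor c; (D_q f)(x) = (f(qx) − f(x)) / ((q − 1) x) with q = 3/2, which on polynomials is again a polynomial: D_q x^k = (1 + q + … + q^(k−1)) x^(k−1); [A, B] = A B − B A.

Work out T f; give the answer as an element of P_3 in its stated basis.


θ f = 2x
D θ f = 2
θ f = 2x
(D θ + θ) f = 2x + 2
θ (D θ + θ) f = 2x
D θ (D θ + θ) f = 2
D (D θ + θ) f = 2
θ D (D θ + θ) f = 0
[D, θ] (D θ + θ) f = 2
E_{2} [D, θ] (D θ + θ) f = 2
D_q [D, θ] (D θ + θ) f = 0
Δ [D, θ] (D θ + θ) f = 0
(E_{2} + D_q + Δ) [D, θ] (D θ + θ) f = 2
S_{1/2} (E_{2} + D_q + Δ) [D, θ] (D θ + θ) f = 2

g(x) = 2


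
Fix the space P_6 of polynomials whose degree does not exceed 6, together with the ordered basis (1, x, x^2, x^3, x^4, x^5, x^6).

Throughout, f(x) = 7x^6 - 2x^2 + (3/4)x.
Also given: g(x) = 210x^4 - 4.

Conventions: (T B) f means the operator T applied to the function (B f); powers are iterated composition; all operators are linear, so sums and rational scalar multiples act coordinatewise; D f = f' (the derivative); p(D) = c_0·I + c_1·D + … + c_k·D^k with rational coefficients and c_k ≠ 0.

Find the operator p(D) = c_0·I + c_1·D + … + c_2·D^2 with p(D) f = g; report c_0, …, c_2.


D^0 f = 7x^6 - 2x^2 + (3/4)x
D^1 f = 42x^5 - 4x + 3/4
D^2 f = 210x^4 - 4
matching coefficients of g against c_0 f + c_1 Df + … from the top degree down determines the c_i
solution: c_0 = 0, c_1 = 0, c_2 = 1

p(D) = D^2, i.e. c_0 = 0, c_1 = 0, c_2 = 1


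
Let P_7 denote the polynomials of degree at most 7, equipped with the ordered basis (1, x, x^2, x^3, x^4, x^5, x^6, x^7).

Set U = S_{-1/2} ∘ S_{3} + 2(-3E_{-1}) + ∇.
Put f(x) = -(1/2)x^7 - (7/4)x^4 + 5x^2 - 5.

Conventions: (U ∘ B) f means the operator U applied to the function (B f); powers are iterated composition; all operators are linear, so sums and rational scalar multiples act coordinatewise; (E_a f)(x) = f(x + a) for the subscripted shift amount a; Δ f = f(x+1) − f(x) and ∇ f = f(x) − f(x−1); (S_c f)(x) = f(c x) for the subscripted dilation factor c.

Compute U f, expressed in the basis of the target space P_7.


S_{3} f = -(2187/2)x^7 - (567/4)x^4 + 45x^2 - 5
S_{-1/2} S_{3} f = (2187/256)x^7 - (567/64)x^4 + (45/4)x^2 - 5
E_{-1} f = -(1/2)x^7 + (7/2)x^6 - (21/2)x^5 + (63/4)x^4 - (21/2)x^3 + 5x^2 - (13/2)x - 5/4
(-3E_{-1}) f = (3/2)x^7 - (21/2)x^6 + (63/2)x^5 - (189/4)x^4 + (63/2)x^3 - 15x^2 + (39/2)x + 15/4
(2(-3E_{-1})) f = 3x^7 - 21x^6 + 63x^5 - (189/2)x^4 + 63x^3 - 30x^2 + 39x + 15/2
∇ f = -(7/2)x^6 + (21/2)x^5 - (35/2)x^4 + (21/2)x^3 + (13/2)x - 15/4
(S_{-1/2} ∘ S_{3} + 2(-3E_{-1}) + ∇) f = (2955/256)x^7 - (49/2)x^6 + (147/2)x^5 - (7735/64)x^4 + (147/2)x^3 - (75/4)x^2 + (91/2)x - 5/4

the image equals g(x) = (2955/256)x^7 - (49/2)x^6 + (147/2)x^5 - (7735/64)x^4 + (147/2)x^3 - (75/4)x^2 + (91/2)x - 5/4


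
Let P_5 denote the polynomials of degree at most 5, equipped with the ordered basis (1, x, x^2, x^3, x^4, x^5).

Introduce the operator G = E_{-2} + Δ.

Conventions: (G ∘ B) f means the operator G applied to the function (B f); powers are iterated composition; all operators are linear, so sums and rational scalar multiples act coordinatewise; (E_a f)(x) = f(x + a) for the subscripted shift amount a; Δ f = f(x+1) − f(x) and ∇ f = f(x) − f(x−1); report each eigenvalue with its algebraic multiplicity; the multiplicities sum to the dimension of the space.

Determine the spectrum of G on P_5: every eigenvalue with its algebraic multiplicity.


image of 1: 1
image of x: x - 1
image of x^2: x^2 - 2x + 5
image of x^3: x^3 - 3x^2 + 15x - 7
image of x^4: x^4 - 4x^3 + 30x^2 - 28x + 17
image of x^5: x^5 - 5x^4 + 50x^3 - 70x^2 + 85x - 31
the matrix is upper triangular; its diagonal is (1, 1, 1, 1, 1, 1)
for a triangular matrix the eigenvalues are the diagonal entries, with algebraic multiplicity their repetition count

λ = 1 (multiplicity 6)


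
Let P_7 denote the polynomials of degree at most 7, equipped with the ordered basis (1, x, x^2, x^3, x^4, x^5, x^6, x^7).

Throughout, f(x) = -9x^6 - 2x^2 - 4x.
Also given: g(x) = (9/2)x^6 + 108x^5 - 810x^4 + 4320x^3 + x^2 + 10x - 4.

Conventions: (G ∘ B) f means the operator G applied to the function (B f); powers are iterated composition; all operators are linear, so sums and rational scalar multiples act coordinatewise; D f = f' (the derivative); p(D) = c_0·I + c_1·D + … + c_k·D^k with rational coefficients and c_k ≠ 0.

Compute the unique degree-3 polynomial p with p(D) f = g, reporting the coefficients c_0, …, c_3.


c_0 = -1/2, c_1 = -2, c_2 = 3, c_3 = -4

D^0 f = -9x^6 - 2x^2 - 4x
D^1 f = -54x^5 - 4x - 4
D^2 f = -270x^4 - 4
D^3 f = -1080x^3
matching coefficients of g against c_0 f + c_1 Df + … from the top degree down determines the c_i
solution: c_0 = -1/2, c_1 = -2, c_2 = 3, c_3 = -4


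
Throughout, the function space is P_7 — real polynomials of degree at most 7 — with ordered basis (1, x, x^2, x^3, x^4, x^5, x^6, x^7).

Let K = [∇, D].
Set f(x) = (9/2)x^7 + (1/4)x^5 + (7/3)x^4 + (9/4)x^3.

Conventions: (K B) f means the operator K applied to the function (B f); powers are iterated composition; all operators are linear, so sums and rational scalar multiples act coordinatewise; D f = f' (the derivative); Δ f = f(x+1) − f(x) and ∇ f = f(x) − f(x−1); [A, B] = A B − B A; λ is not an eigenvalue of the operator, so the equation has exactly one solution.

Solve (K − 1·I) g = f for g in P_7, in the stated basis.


the result is g(x) = -(9/2)x^7 - (1/4)x^5 - (7/3)x^4 - (9/4)x^3

write g with unknown coordinates in the stated basis and equate coefficients in (K − 1·I) g = f
solving from the highest basis element down gives g = -(9/2)x^7 - (1/4)x^5 - (7/3)x^4 - (9/4)x^3
check: K g = 0
so K g − 1·g = (9/2)x^7 + (1/4)x^5 + (7/3)x^4 + (9/4)x^3 = f ✓


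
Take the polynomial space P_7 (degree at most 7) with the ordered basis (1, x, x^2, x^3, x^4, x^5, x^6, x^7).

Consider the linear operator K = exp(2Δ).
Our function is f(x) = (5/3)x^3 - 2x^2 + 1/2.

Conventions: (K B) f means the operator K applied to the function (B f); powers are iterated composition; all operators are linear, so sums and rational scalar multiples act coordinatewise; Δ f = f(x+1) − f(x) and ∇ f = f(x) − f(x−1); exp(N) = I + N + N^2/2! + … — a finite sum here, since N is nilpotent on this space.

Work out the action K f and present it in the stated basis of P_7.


the image equals g(x) = (5/3)x^3 + 8x^2 + 22x + 151/6

order-1 term: 10x^2 + 2x - 2/3
order-2 term: 20x + 12
order-3 term: 40/3
the series for exp(2Δ) f terminates at order 3
exp(2Δ) f = (5/3)x^3 + 8x^2 + 22x + 151/6


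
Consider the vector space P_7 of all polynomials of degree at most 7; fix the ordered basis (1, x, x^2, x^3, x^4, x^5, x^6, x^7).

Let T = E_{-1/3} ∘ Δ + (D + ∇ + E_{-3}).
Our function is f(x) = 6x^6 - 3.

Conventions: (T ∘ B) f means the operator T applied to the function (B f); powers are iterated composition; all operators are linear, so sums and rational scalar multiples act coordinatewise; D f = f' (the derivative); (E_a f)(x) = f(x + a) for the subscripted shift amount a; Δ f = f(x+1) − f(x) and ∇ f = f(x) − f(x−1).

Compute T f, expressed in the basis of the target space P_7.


the image equals g(x) = 6x^6 + 750x^4 - 3080x^3 + (21650/3)x^2 - (78364/9)x + 117869/27

Δ f = 36x^5 + 90x^4 + 120x^3 + 90x^2 + 36x + 6
E_{-1/3} Δ f = 36x^5 + 30x^4 + 40x^3 + (50/3)x^2 + (44/9)x + 14/27
D f = 36x^5
∇ f = 36x^5 - 90x^4 + 120x^3 - 90x^2 + 36x - 6
E_{-3} f = 6x^6 - 108x^5 + 810x^4 - 3240x^3 + 7290x^2 - 8748x + 4371
(D + ∇ + E_{-3}) f = 6x^6 - 36x^5 + 720x^4 - 3120x^3 + 7200x^2 - 8712x + 4365
(E_{-1/3} ∘ Δ + (D + ∇ + E_{-3})) f = 6x^6 + 750x^4 - 3080x^3 + (21650/3)x^2 - (78364/9)x + 117869/27


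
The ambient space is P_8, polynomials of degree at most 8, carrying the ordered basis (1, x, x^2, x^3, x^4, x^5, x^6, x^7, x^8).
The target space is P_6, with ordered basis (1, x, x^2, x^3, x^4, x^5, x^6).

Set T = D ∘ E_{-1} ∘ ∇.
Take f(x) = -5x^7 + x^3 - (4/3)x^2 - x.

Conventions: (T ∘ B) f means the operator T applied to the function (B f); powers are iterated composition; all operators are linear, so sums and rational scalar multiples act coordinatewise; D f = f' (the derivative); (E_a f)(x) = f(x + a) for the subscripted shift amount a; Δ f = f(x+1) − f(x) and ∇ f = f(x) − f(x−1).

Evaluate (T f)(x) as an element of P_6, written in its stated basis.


the image equals g(x) = -210x^5 + 1575x^4 - 4900x^3 + 7875x^2 - 6504x + 6580/3

∇ f = -35x^6 + 105x^5 - 175x^4 + 175x^3 - 102x^2 + (88/3)x - 11/3
E_{-1} ∇ f = -35x^6 + 315x^5 - 1225x^4 + 2625x^3 - 3252x^2 + (6580/3)x - 625
D (E_{-1} ∘ ∇) f = -210x^5 + 1575x^4 - 4900x^3 + 7875x^2 - 6504x + 6580/3


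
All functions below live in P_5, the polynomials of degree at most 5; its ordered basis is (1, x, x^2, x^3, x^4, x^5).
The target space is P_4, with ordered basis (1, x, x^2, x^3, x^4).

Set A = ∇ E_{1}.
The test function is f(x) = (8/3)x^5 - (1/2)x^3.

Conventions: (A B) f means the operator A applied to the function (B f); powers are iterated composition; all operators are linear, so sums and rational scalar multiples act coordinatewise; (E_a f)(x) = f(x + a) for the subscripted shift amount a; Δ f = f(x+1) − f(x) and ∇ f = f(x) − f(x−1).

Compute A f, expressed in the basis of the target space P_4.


the image equals g(x) = (40/3)x^4 + (80/3)x^3 + (151/6)x^2 + (71/6)x + 13/6

E_{1} f = (8/3)x^5 + (40/3)x^4 + (157/6)x^3 + (151/6)x^2 + (71/6)x + 13/6
∇ E_{1} f = (40/3)x^4 + (80/3)x^3 + (151/6)x^2 + (71/6)x + 13/6


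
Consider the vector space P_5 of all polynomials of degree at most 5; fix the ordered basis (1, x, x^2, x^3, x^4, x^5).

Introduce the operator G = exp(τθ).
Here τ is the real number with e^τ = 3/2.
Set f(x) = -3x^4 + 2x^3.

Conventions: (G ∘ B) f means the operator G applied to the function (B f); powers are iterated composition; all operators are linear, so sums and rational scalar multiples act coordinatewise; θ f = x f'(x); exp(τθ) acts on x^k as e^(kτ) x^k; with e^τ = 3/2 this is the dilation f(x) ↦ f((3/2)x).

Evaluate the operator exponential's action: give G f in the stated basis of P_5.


g(x) = -(243/16)x^4 + (27/4)x^3

exp(τθ) x^k = e^(kτ) x^k; with e^τ = 3/2 this sends x^k to (3/2)^k x^k
x^3 ↦ 27/8 x^3
x^4 ↦ 81/16 x^4
applying this coordinatewise to f: exp(τθ) f = -(243/16)x^4 + (27/4)x^3


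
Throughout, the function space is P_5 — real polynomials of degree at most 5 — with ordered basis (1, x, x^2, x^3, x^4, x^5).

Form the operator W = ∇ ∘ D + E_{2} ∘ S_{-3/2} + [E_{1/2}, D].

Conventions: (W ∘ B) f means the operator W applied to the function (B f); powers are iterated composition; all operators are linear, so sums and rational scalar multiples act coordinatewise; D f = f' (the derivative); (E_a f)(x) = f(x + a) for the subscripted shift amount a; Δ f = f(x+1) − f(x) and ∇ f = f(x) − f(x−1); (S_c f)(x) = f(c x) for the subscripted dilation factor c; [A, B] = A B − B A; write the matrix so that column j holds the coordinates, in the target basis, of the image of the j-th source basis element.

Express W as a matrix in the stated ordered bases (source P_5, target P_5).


image of 1: 1
image of x: -(3/2)x - 3
image of x^2: (9/4)x^2 + 9x + 11
image of x^3: -(27/8)x^3 - (81/4)x^2 - (69/2)x - 30
image of x^4: (81/16)x^4 + (81/2)x^3 + (267/2)x^2 + 150x + 85
image of x^5: -(243/32)x^5 - (1215/16)x^4 - (1135/4)x^3 - (1275/2)x^2 - (1175/2)x - 248
each image's coordinates form column j of the matrix

the matrix is [[1, -3, 11, -30, 85, -248]; [0, -3/2, 9, -69/2, 150, -1175/2]; [0, 0, 9/4, -81/4, 267/2, -1275/2]; [0, 0, 0, -27/8, 81/2, -1135/4]; [0, 0, 0, 0, 81/16, -1215/16]; [0, 0, 0, 0, 0, -243/32]] (rows listed top to bottom)


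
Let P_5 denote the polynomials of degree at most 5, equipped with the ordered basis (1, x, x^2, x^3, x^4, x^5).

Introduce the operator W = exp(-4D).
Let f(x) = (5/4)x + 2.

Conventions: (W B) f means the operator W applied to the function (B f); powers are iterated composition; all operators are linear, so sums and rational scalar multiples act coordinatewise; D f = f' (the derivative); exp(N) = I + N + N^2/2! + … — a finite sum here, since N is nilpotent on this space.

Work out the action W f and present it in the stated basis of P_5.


g(x) = (5/4)x - 3

order-1 term: -5
the series for exp(-4D) f terminates at order 1
exp(-4D) f = (5/4)x - 3


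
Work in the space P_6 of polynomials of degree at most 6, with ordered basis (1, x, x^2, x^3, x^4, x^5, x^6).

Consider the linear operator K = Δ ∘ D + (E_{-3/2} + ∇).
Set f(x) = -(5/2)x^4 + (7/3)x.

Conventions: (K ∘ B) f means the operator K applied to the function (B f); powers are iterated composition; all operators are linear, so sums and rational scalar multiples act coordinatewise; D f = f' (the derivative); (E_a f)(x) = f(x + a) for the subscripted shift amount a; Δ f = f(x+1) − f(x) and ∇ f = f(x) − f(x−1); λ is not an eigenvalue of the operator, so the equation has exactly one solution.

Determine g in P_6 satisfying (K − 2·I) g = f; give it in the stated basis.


the image equals g(x) = (5/2)x^4 - 5x^3 + (225/4)x^2 - (1213/12)x + 24037/96

write g with unknown coordinates in the stated basis and equate coefficients in (K − 2·I) g = f
solving from the highest basis element down gives g = (5/2)x^4 - 5x^3 + (225/4)x^2 - (1213/12)x + 24037/96
check: K g = (5/2)x^4 - 10x^3 + (225/2)x^2 - (1199/6)x + 24037/48
so K g − 2·g = -(5/2)x^4 + (7/3)x = f ✓


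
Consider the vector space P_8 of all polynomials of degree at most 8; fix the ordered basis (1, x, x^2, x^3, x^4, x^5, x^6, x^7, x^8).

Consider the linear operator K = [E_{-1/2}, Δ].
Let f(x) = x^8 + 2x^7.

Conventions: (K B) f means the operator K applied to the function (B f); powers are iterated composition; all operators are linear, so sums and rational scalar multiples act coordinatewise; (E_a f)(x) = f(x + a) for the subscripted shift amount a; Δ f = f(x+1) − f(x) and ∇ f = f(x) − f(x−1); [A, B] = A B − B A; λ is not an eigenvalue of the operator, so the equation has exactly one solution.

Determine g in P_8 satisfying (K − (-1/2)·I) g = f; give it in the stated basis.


write g with unknown coordinates in the stated basis and equate coefficients in (K − (-1/2)·I) g = f
solving from the highest basis element down gives g = 2x^8 + 4x^7
check: K g = 0
so K g − (-1/2)·g = x^8 + 2x^7 = f ✓

the result is g(x) = 2x^8 + 4x^7


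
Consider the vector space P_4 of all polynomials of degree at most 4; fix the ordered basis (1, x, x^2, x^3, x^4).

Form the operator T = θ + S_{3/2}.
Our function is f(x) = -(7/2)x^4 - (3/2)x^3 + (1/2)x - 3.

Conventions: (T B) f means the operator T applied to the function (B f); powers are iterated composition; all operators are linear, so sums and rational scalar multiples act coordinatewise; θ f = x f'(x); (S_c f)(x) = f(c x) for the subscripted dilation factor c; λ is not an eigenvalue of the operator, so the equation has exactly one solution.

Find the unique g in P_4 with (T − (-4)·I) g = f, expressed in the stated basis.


write g with unknown coordinates in the stated basis and equate coefficients in (T − (-4)·I) g = f
solving from the highest basis element down gives g = -(56/209)x^4 - (12/83)x^3 + (1/13)x - 3/5
check: T g = -(1015/418)x^4 - (153/166)x^3 + (5/26)x - 3/5
so T g − (-4)·g = -(7/2)x^4 - (3/2)x^3 + (1/2)x - 3 = f ✓

g(x) = -(56/209)x^4 - (12/83)x^3 + (1/13)x - 3/5


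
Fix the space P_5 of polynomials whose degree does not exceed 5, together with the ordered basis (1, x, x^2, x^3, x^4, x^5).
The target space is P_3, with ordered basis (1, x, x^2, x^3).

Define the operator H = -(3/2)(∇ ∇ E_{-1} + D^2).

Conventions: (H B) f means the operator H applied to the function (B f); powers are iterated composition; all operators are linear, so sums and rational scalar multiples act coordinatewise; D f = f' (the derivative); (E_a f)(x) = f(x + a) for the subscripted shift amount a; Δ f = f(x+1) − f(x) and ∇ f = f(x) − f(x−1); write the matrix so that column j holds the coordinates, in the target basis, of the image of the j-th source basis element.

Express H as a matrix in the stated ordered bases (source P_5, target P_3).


image of 1: 0
image of x: 0
image of x^2: -6
image of x^3: -18x + 18
image of x^4: -36x^2 + 72x - 75
image of x^5: -60x^3 + 180x^2 - 375x + 270
each image's coordinates form column j of the matrix

the matrix is [[0, 0, -6, 18, -75, 270]; [0, 0, 0, -18, 72, -375]; [0, 0, 0, 0, -36, 180]; [0, 0, 0, 0, 0, -60]] (rows listed top to bottom)


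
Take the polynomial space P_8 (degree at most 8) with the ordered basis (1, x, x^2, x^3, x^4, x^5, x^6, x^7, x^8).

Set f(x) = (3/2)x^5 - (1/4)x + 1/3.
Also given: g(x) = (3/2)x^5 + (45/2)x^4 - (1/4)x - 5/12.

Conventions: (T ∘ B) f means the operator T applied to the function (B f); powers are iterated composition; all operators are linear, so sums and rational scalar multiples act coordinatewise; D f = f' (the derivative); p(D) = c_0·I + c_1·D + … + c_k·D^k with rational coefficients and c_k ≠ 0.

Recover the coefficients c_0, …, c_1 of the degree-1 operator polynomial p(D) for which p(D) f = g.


p(D) = I + 3·D, i.e. c_0 = 1, c_1 = 3

D^0 f = (3/2)x^5 - (1/4)x + 1/3
D^1 f = (15/2)x^4 - 1/4
matching coefficients of g against c_0 f + c_1 Df + … from the top degree down determines the c_i
solution: c_0 = 1, c_1 = 3


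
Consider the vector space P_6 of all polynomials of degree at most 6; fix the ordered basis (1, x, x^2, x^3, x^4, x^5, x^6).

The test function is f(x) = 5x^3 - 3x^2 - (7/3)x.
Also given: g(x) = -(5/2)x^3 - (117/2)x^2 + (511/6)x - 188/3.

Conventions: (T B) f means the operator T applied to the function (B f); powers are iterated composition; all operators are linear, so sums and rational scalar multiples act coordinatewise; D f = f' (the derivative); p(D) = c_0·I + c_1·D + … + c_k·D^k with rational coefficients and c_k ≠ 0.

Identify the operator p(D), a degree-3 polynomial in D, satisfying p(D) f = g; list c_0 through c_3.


D^0 f = 5x^3 - 3x^2 - (7/3)x
D^1 f = 15x^2 - 6x - 7/3
D^2 f = 30x - 6
D^3 f = 30
matching coefficients of g against c_0 f + c_1 Df + … from the top degree down determines the c_i
solution: c_0 = -1/2, c_1 = -4, c_2 = 2, c_3 = -2

c_0 = -1/2, c_1 = -4, c_2 = 2, c_3 = -2


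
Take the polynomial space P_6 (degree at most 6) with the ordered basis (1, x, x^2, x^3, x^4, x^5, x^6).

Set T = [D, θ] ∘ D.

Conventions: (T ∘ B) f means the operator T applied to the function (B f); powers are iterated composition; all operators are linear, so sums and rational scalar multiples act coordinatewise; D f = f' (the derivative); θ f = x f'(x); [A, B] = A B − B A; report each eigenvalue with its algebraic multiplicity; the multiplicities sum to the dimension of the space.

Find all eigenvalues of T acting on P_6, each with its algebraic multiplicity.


image of 1: 0
image of x: 0
image of x^2: 2
image of x^3: 6x
image of x^4: 12x^2
image of x^5: 20x^3
image of x^6: 30x^4
the matrix is upper triangular; its diagonal is (0, 0, 0, 0, 0, 0, 0)
for a triangular matrix the eigenvalues are the diagonal entries, with algebraic multiplicity their repetition count

λ = 0 (multiplicity 7)


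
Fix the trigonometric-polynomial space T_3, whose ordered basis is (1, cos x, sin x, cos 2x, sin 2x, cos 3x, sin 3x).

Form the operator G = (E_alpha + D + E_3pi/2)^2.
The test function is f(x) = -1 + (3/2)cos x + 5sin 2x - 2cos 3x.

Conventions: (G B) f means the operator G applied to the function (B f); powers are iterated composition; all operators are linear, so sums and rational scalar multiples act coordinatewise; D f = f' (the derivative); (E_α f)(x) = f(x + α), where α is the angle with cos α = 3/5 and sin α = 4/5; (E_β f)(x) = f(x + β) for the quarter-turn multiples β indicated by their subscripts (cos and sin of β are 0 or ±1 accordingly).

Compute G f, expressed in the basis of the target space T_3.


E_alpha f = -1 + (9/10)cos x - (6/5)sin x + (24/5)cos 2x - (7/5)sin 2x + (234/125)cos 3x + (88/125)sin 3x
D f = -(3/2)sin x + 10cos 2x + 6sin 3x
E_3pi/2 f = -1 + (3/2)sin x - 5sin 2x + 2sin 3x
(E_alpha + D + E_3pi/2) f = -2 + (9/10)cos x - (6/5)sin x + (74/5)cos 2x - (32/5)sin 2x + (234/125)cos 3x + (1088/125)sin 3x
E_alpha (E_alpha + D + E_3pi/2) f = -2 - (21/50)cos x - (36/25)sin x - (1286/125)cos 2x - (1552/125)sin 2x + (20494/15625)cos 3x - (137592/15625)sin 3x
D (E_alpha + D + E_3pi/2) f = -(6/5)cos x - (9/10)sin x - (64/5)cos 2x - (148/5)sin 2x + (3264/125)cos 3x - (702/125)sin 3x
E_3pi/2 (E_alpha + D + E_3pi/2) f = -2 + (6/5)cos x + (9/10)sin x - (74/5)cos 2x + (32/5)sin 2x + (1088/125)cos 3x - (234/125)sin 3x
(E_alpha + D + E_3pi/2) (E_alpha + D + E_3pi/2) f = -4 - (21/50)cos x - (36/25)sin x - (4736/125)cos 2x - (4452/125)sin 2x + (564494/15625)cos 3x - (254592/15625)sin 3x

the result is g(x) = -4 - (21/50)cos x - (36/25)sin x - (4736/125)cos 2x - (4452/125)sin 2x + (564494/15625)cos 3x - (254592/15625)sin 3x
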